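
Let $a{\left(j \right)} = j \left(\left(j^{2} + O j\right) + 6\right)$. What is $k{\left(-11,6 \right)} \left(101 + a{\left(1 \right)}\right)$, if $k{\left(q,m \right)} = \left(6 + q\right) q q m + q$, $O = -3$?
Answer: $-382305$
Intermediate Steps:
$a{\left(j \right)} = j \left(6 + j^{2} - 3 j\right)$ ($a{\left(j \right)} = j \left(\left(j^{2} - 3 j\right) + 6\right) = j \left(6 + j^{2} - 3 j\right)$)
$k{\left(q,m \right)} = q + m q^{2} \left(6 + q\right)$ ($k{\left(q,m \right)} = q \left(6 + q\right) q m + q = q^{2} \left(6 + q\right) m + q = m q^{2} \left(6 + q\right) + q = q + m q^{2} \left(6 + q\right)$)
$k{\left(-11,6 \right)} \left(101 + a{\left(1 \right)}\right) = - 11 \left(1 + 6 \left(-11\right)^{2} + 6 \cdot 6 \left(-11\right)\right) \left(101 + 1 \left(6 + 1^{2} - 3\right)\right) = - 11 \left(1 + 6 \cdot 121 - 396\right) \left(101 + 1 \left(6 + 1 - 3\right)\right) = - 11 \left(1 + 726 - 396\right) \left(101 + 1 \cdot 4\right) = \left(-11\right) 331 \left(101 + 4\right) = \left(-3641\right) 105 = -382305$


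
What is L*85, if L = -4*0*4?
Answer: 0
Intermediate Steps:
L = 0 (L = 0*4 = 0)
L*85 = 0*85 = 0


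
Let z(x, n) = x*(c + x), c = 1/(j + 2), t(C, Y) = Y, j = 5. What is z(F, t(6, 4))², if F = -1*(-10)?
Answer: 504100/49 ≈ 10288.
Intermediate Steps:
c = ⅐ (c = 1/(5 + 2) = 1/7 = ⅐ ≈ 0.14286)
F = 10
z(x, n) = x*(⅐ + x)
z(F, t(6, 4))² = (10*(⅐ + 10))² = (10*(71/7))² = (710/7)² = 504100/49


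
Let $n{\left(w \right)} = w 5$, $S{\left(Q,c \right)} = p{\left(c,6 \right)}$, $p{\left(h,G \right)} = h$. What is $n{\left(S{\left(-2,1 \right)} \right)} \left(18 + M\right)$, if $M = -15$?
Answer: $15$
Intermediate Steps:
$S{\left(Q,c \right)} = c$
$n{\left(w \right)} = 5 w$
$n{\left(S{\left(-2,1 \right)} \right)} \left(18 + M\right) = 5 \cdot 1 \left(18 - 15\right) = 5 \cdot 3 = 15$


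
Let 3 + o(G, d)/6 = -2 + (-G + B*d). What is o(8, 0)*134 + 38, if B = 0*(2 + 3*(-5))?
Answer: -10414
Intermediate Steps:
B = 0 (B = 0*(2 - 15) = 0*(-13) = 0)
o(G, d) = -30 - 6*G (o(G, d) = -18 + 6*(-2 + (-G + 0*d)) = -18 + 6*(-2 + (-G + 0)) = -18 + 6*(-2 - G) = -18 + (-12 - 6*G) = -30 - 6*G)
o(8, 0)*134 + 38 = (-30 - 6*8)*134 + 38 = (-30 - 48)*134 + 38 = -78*134 + 38 = -10452 + 38 = -10414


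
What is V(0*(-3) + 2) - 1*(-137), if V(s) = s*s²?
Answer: 145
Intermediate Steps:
V(s) = s³
V(0*(-3) + 2) - 1*(-137) = (0*(-3) + 2)³ - 1*(-137) = (0 + 2)³ + 137 = 2³ + 137 = 8 + 137 = 145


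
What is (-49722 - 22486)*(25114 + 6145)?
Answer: -2257149872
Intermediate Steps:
(-49722 - 22486)*(25114 + 6145) = -72208*31259 = -2257149872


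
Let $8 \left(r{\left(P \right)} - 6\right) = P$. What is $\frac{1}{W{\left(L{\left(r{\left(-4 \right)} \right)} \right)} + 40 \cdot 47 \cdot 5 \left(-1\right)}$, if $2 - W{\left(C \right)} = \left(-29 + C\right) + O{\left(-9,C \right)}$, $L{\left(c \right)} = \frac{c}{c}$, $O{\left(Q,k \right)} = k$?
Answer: $- \frac{1}{9371} \approx -0.00010671$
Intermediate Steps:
$r{\left(P \right)} = 6 + \frac{P}{8}$
$L{\left(c \right)} = 1$
$W{\left(C \right)} = 31 - 2 C$ ($W{\left(C \right)} = 2 - \left(\left(-29 + C\right) + C\right) = 2 - \left(-29 + 2 C\right) = 31 - 2 C$)
$\frac{1}{W{\left(L{\left(r{\left(-4 \right)} \right)} \right)} + 40 \cdot 47 \cdot 5 \left(-1\right)} = \frac{1}{\left(31 - 2\right) + 40 \cdot 47 \cdot 5 \left(-1\right)} = \frac{1}{\left(31 - 2\right) + 1880 \left(-5\right)} = \frac{1}{29 - 9400} = \frac{1}{-9371} = - \frac{1}{9371}$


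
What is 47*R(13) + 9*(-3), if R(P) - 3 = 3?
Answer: 255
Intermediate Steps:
R(P) = 6 (R(P) = 3 + 3 = 6)
47*R(13) + 9*(-3) = 47*6 + 9*(-3) = 282 - 27 = 255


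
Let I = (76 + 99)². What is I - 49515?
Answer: -18890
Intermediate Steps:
I = 30625 (I = 175² = 30625)
I - 49515 = 30625 - 49515 = -18890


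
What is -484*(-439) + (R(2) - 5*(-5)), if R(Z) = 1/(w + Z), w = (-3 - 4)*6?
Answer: 8500039/40 ≈ 2.1250e+5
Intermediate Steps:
w = -42 (w = -7*6 = -42)
R(Z) = 1/(-42 + Z)
-484*(-439) + (R(2) - 5*(-5)) = -484*(-439) + (1/(-42 + 2) - 5*(-5)) = 212476 + (1/(-40) + 25) = 212476 + (-1/40 + 25) = 212476 + 999/40 = 8500039/40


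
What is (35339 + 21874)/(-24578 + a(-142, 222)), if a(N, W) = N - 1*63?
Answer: -19071/8261 ≈ -2.3086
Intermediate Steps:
a(N, W) = -63 + N (a(N, W) = N - 63 = -63 + N)
(35339 + 21874)/(-24578 + a(-142, 222)) = (35339 + 21874)/(-24578 + (-63 - 142)) = 57213/(-24578 - 205) = 57213/(-24783) = 57213*(-1/24783) = -19071/8261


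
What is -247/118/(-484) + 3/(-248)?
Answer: -1720/221309 ≈ -0.0077719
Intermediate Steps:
-247/118/(-484) + 3/(-248) = -247*1/118*(-1/484) + 3*(-1/248) = -247/118*(-1/484) - 3/248 = 247/57112 - 3/248 = -1720/221309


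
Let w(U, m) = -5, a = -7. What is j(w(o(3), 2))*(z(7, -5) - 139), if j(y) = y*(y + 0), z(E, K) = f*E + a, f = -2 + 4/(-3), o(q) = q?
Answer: -12700/3 ≈ -4233.3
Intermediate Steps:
f = -10/3 (f = -2 + 4*(-⅓) = -2 - 4/3 = -10/3 ≈ -3.3333)
z(E, K) = -7 - 10*E/3 (z(E, K) = -10*E/3 - 7 = -7 - 10*E/3)
j(y) = y² (j(y) = y*y = y²)
j(w(o(3), 2))*(z(7, -5) - 139) = (-5)²*((-7 - 10/3*7) - 139) = 25*((-7 - 70/3) - 139) = 25*(-91/3 - 139) = 25*(-508/3) = -12700/3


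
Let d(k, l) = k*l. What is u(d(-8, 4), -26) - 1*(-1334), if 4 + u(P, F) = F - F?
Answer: 1330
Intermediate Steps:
u(P, F) = -4 (u(P, F) = -4 + (F - F) = -4 + 0 = -4)
u(d(-8, 4), -26) - 1*(-1334) = -4 - 1*(-1334) = -4 + 1334 = 1330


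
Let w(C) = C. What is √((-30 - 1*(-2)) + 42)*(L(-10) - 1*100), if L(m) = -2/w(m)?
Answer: -499*√14/5 ≈ -373.42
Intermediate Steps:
L(m) = -2/m
√((-30 - 1*(-2)) + 42)*(L(-10) - 1*100) = √((-30 - 1*(-2)) + 42)*(-2/(-10) - 1*100) = √((-30 + 2) + 42)*(-2*(-⅒) - 100) = √(-28 + 42)*(⅕ - 100) = √14*(-499/5) = -499*√14/5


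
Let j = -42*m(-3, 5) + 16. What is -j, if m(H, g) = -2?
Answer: -100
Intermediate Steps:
j = 100 (j = -42*(-2) + 16 = 84 + 16 = 100)
-j = -1*100 = -100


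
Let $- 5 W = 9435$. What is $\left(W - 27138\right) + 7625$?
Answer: $-21400$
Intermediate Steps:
$W = -1887$ ($W = \left(- \frac{1}{5}\right) 9435 = -1887$)
$\left(W - 27138\right) + 7625 = \left(-1887 - 27138\right) + 7625 = -29025 + 7625 = -21400$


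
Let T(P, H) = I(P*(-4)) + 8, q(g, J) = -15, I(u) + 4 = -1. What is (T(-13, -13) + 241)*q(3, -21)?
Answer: -3660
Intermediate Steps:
I(u) = -5 (I(u) = -4 - 1 = -5)
T(P, H) = 3 (T(P, H) = -5 + 8 = 3)
(T(-13, -13) + 241)*q(3, -21) = (3 + 241)*(-15) = 244*(-15) = -3660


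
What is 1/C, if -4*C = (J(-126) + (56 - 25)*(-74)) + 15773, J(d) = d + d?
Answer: -4/13227 ≈ -0.00030241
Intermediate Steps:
J(d) = 2*d
C = -13227/4 (C = -((2*(-126) + (56 - 25)*(-74)) + 15773)/4 = -((-252 + 31*(-74)) + 15773)/4 = -((-252 - 2294) + 15773)/4 = -(-2546 + 15773)/4 = -¼*13227 = -13227/4 ≈ -3306.8)
1/C = 1/(-13227/4) = -4/13227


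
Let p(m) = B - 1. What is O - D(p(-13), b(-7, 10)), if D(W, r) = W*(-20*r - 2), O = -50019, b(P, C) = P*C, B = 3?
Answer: -52815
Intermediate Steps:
p(m) = 2 (p(m) = 3 - 1 = 2)
b(P, C) = C*P
D(W, r) = W*(-2 - 20*r)
O - D(p(-13), b(-7, 10)) = -50019 - (-2)*2*(1 + 10*(10*(-7))) = -50019 - (-2)*2*(1 + 10*(-70)) = -50019 - (-2)*2*(1 - 700) = -50019 - (-2)*2*(-699) = -50019 - 1*2796 = -50019 - 2796 = -52815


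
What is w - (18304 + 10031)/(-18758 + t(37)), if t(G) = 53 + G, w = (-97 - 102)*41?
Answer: -152283877/18668 ≈ -8157.5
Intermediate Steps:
w = -8159 (w = -199*41 = -8159)
w - (18304 + 10031)/(-18758 + t(37)) = -8159 - (18304 + 10031)/(-18758 + (53 + 37)) = -8159 - 28335/(-18758 + 90) = -8159 - 28335/(-18668) = -8159 - 28335*(-1)/18668 = -8159 - 1*(-28335/18668) = -8159 + 28335/18668 = -152283877/18668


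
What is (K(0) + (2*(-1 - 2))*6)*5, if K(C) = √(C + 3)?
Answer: -180 + 5*√3 ≈ -171.34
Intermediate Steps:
K(C) = √(3 + C)
(K(0) + (2*(-1 - 2))*6)*5 = (√(3 + 0) + (2*(-1 - 2))*6)*5 = (√3 + (2*(-3))*6)*5 = (√3 - 6*6)*5 = (√3 - 36)*5 = (-36 + √3)*5 = -180 + 5*√3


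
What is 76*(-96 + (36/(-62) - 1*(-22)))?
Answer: -175712/31 ≈ -5668.1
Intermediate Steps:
76*(-96 + (36/(-62) - 1*(-22))) = 76*(-96 + (36*(-1/62) + 22)) = 76*(-96 + (-18/31 + 22)) = 76*(-96 + 664/31) = 76*(-2312/31) = -175712/31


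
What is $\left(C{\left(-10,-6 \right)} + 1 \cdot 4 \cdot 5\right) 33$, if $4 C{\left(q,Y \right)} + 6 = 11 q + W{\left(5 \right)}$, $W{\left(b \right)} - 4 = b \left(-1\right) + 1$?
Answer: $-297$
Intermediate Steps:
$W{\left(b \right)} = 5 - b$ ($W{\left(b \right)} = 4 + \left(b \left(-1\right) + 1\right) = 4 - \left(-1 + b\right) = 5 - b$)
$C{\left(q,Y \right)} = - \frac{3}{2} + \frac{11 q}{4}$ ($C{\left(q,Y \right)} = - \frac{3}{2} + \frac{11 q + \left(5 - 5\right)}{4} = - \frac{3}{2} + \frac{11 q + 0}{4} = - \frac{3}{2} + \frac{11 q}{4}$)
$\left(C{\left(-10,-6 \right)} + 1 \cdot 4 \cdot 5\right) 33 = \left(\left(- \frac{3}{2} + \frac{11}{4} \left(-10\right)\right) + 1 \cdot 4 \cdot 5\right) 33 = \left(\left(- \frac{3}{2} - \frac{55}{2}\right) + 4 \cdot 5\right) 33 = \left(-29 + 20\right) 33 = \left(-9\right) 33 = -297$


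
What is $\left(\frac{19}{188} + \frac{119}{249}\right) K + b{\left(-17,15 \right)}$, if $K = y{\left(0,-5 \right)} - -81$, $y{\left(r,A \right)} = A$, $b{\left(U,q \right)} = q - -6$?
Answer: $\frac{760720}{11703} \approx 65.002$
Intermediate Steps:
$b{\left(U,q \right)} = 6 + q$ ($b{\left(U,q \right)} = q + 6 = 6 + q$)
$K = 76$ ($K = -5 - -81 = -5 + 81 = 76$)
$\left(\frac{19}{188} + \frac{119}{249}\right) K + b{\left(-17,15 \right)} = \left(\frac{19}{188} + \frac{119}{249}\right) 76 + \left(6 + 15\right) = \left(19 \cdot \frac{1}{188} + 119 \cdot \frac{1}{249}\right) 76 + 21 = \left(\frac{19}{188} + \frac{119}{249}\right) 76 + 21 = \frac{27103}{46812} \cdot 76 + 21 = \frac{514957}{11703} + 21 = \frac{760720}{11703}$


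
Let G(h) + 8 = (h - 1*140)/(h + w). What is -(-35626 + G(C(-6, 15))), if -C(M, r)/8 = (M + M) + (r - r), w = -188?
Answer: 819571/23 ≈ 35634.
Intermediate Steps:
C(M, r) = -16*M (C(M, r) = -8*((M + M) + (r - r)) = -8*(2*M + 0) = -16*M)
G(h) = -8 + (-140 + h)/(-188 + h) (G(h) = -8 + (h - 1*140)/(h - 188) = -8 + (h - 140)/(-188 + h) = -8 + (-140 + h)/(-188 + h))
-(-35626 + G(C(-6, 15))) = -(-35626 + (1364 - (-112)*(-6))/(-188 - 16*(-6))) = -(-35626 + (1364 - 7*96)/(-188 + 96)) = -(-35626 + (1364 - 672)/(-92)) = -(-35626 - 1/92*692) = -(-35626 - 173/23) = -1*(-819571/23) = 819571/23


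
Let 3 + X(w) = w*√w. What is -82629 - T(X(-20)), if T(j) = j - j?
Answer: -82629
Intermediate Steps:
X(w) = -3 + w^(3/2) (X(w) = -3 + w*√w = -3 + w^(3/2))
T(j) = 0
-82629 - T(X(-20)) = -82629 - 1*0 = -82629 + 0 = -82629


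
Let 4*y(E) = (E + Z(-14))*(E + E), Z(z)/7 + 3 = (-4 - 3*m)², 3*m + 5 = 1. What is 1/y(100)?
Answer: 1/3950 ≈ 0.00025316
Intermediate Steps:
m = -4/3 (m = -5/3 + (⅓)*1 = -5/3 + ⅓ = -4/3 ≈ -1.3333)
Z(z) = -21 (Z(z) = -21 + 7*(-4 - 3*(-4/3))² = -21 + 7*(-4 + 4)² = -21 + 7*0² = -21 + 7*0 = -21 + 0 = -21)
y(E) = E*(-21 + E)/2 (y(E) = ((E - 21)*(E + E))/4 = ((-21 + E)*(2*E))/4 = (2*E*(-21 + E))/4 = E*(-21 + E)/2)
1/y(100) = 1/((½)*100*(-21 + 100)) = 1/((½)*100*79) = 1/3950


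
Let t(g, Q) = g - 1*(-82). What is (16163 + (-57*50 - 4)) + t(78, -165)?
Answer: 13469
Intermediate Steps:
t(g, Q) = 82 + g (t(g, Q) = g + 82 = 82 + g)
(16163 + (-57*50 - 4)) + t(78, -165) = (16163 + (-57*50 - 4)) + (82 + 78) = (16163 + (-2850 - 4)) + 160 = (16163 - 2854) + 160 = 13309 + 160 = 13469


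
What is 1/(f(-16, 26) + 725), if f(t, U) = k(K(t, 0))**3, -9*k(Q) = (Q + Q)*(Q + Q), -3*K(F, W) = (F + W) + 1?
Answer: -729/471475 ≈ -0.0015462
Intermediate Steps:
K(F, W) = -1/3 - F/3 - W/3 (K(F, W) = -((F + W) + 1)/3 = -(1 + F + W)/3 = -1/3 - F/3 - W/3)
k(Q) = -4*Q**2/9 (k(Q) = -(Q + Q)*(Q + Q)/9 = -2*Q*2*Q/9 = -4*Q**2/9)
f(t, U) = -64*(-1/3 - t/3)**6/729 (f(t, U) = (-4*(-1/3 - t/3 - 1/3*0)**2/9)**3 = (-4*(-1/3 - t/3 + 0)**2/9)**3 = (-4*(-1/3 - t/3)**2/9)**3 = -64*(-1/3 - t/3)**6/729)
1/(f(-16, 26) + 725) = 1/(-64*(1 - 16)**6/531441 + 725) = 1/(-64/531441*(-15)**6 + 725) = 1/(-64/531441*11390625 + 725) = 1/(-1000000/729 + 725) = 1/(-471475/729) = -729/471475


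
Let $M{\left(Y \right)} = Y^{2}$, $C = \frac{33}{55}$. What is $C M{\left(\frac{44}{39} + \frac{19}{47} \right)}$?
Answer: $\frac{7890481}{5599815} \approx 1.4091$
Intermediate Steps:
$C = \frac{3}{5}$ ($C = 33 \cdot \frac{1}{55} = \frac{3}{5} \approx 0.6$)
$C M{\left(\frac{44}{39} + \frac{19}{47} \right)} = \frac{3 \left(\frac{44}{39} + \frac{19}{47}\right)^{2}}{5} = \frac{3 \left(\frac{2809}{1833}\right)^{2}}{5} = \frac{3}{5} \cdot \frac{7890481}{3359889} = \frac{7890481}{5599815}$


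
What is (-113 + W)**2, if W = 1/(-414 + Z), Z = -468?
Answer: 9933510889/777924 ≈ 12769.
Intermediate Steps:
W = -1/882 (W = 1/(-414 - 468) = 1/(-882) = -1/882 ≈ -0.0011338)
(-113 + W)**2 = (-113 - 1/882)**2 = (-99667/882)**2 = 9933510889/777924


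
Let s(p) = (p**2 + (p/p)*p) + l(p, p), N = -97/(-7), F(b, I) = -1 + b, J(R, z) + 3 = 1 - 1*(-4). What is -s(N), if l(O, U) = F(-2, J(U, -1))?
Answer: -9941/49 ≈ -202.88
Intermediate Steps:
J(R, z) = 2 (J(R, z) = -3 + (1 - 1*(-4)) = -3 + (1 + 4) = -3 + 5 = 2)
l(O, U) = -3 (l(O, U) = -1 - 2 = -3)
N = 97/7 (N = -97*(-1/7) = 97/7 ≈ 13.857)
s(p) = -3 + p + p**2 (s(p) = (p**2 + (p/p)*p) - 3 = (p**2 + 1*p) - 3 = (p**2 + p) - 3 = (p + p**2) - 3 = -3 + p + p**2)
-s(N) = -(-3 + 97/7 + (97/7)**2) = -(-3 + 97/7 + 9409/49) = -1*9941/49 = -9941/49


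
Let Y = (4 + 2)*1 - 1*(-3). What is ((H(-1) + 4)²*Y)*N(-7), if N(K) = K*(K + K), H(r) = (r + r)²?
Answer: 56448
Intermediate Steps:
H(r) = 4*r² (H(r) = (2*r)² = 4*r²)
Y = 9 (Y = 6*1 + 3 = 6 + 3 = 9)
N(K) = 2*K² (N(K) = K*(2*K) = 2*K²)
((H(-1) + 4)²*Y)*N(-7) = ((4*(-1)² + 4)²*9)*(2*(-7)²) = ((4*1 + 4)²*9)*(2*49) = ((4 + 4)²*9)*98 = (8²*9)*98 = (64*9)*98 = 576*98 = 56448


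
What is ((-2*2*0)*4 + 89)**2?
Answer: 7921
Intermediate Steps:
((-2*2*0)*4 + 89)**2 = (-4*0*4 + 89)**2 = (0*4 + 89)**2 = (0 + 89)**2 = 89**2 = 7921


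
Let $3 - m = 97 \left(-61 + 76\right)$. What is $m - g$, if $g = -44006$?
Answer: $42554$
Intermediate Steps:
$m = -1452$ ($m = 3 - 97 \left(-61 + 76\right) = 3 - 97 \cdot 15 = 3 - 1455 = -1452$)
$m - g = -1452 - -44006 = -1452 + 44006 = 42554$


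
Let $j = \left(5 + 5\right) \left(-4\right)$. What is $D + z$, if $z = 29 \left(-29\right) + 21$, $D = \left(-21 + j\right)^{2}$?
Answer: $2901$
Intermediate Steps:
$j = -40$ ($j = 10 \left(-4\right) = -40$)
$D = 3721$ ($D = \left(-21 - 40\right)^{2} = \left(-61\right)^{2} = 3721$)
$z = -820$ ($z = -841 + 21 = -820$)
$D + z = 3721 - 820 = 2901$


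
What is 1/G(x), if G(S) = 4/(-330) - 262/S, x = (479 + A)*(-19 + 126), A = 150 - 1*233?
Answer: -105930/1939 ≈ -54.631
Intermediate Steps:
A = -83 (A = 150 - 233 = -83)
x = 42372 (x = (479 - 83)*(-19 + 126) = 396*107 = 42372)
G(S) = -2/165 - 262/S (G(S) = 4*(-1/330) - 262/S = -2/165 - 262/S)
1/G(x) = 1/(-2/165 - 262/42372) = 1/(-2/165 - 262*1/42372) = 1/(-2/165 - 131/21186) = 1/(-1939/105930) = -105930/1939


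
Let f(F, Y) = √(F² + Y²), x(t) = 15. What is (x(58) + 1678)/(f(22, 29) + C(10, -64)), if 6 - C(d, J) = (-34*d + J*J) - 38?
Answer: -6284416/13777619 - 8465*√53/13777619 ≈ -0.46061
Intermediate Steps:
C(d, J) = 44 - J² + 34*d (C(d, J) = 6 - ((-34*d + J*J) - 38) = 6 - ((-34*d + J²) - 38) = 6 - ((J² - 34*d) - 38) = 6 - (-38 + J² - 34*d) = 6 + (38 - J² + 34*d) = 44 - J² + 34*d)
(x(58) + 1678)/(f(22, 29) + C(10, -64)) = (15 + 1678)/(√(22² + 29²) + (44 - 1*(-64)² + 34*10)) = 1693/(√(484 + 841) + (44 - 1*4096 + 340)) = 1693/(√1325 + (44 - 4096 + 340)) = 1693/(5*√53 - 3712) = 1693/(-3712 + 5*√53)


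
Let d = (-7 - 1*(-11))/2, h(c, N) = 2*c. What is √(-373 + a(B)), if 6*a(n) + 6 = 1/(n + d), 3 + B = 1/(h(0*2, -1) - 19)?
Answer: I*√1346970/60 ≈ 19.343*I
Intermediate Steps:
B = -58/19 (B = -3 + 1/(2*(0*2) - 19) = -3 + 1/(2*0 - 19) = -3 + 1/(0 - 19) = -3 + 1/(-19) = -3 - 1/19 = -58/19 ≈ -3.0526)
d = 2 (d = (-7 + 11)*(½) = 4*(½) = 2)
a(n) = -1 + 1/(6*(2 + n)) (a(n) = -1 + 1/(6*(n + 2)) = -1 + 1/(6*(2 + n)))
√(-373 + a(B)) = √(-373 + (-11/6 - 1*(-58/19))/(2 - 58/19)) = √(-373 + (-11/6 + 58/19)/(-20/19)) = √(-373 - 19/20*139/114) = √(-373 - 139/120) = √(-44899/120) = I*√1346970/60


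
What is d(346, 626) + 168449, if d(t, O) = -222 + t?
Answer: 168573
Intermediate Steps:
d(346, 626) + 168449 = (-222 + 346) + 168449 = 124 + 168449 = 168573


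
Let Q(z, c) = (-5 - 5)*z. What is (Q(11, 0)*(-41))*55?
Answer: 248050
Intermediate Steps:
Q(z, c) = -10*z
(Q(11, 0)*(-41))*55 = (-10*11*(-41))*55 = -110*(-41)*55 = 4510*55 = 248050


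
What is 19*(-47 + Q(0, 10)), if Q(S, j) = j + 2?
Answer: -665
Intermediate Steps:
Q(S, j) = 2 + j
19*(-47 + Q(0, 10)) = 19*(-47 + (2 + 10)) = 19*(-47 + 12) = 19*(-35) = -665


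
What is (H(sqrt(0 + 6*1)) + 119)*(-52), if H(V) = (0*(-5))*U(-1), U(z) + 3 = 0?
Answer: -6188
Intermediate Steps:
U(z) = -3 (U(z) = -3 + 0 = -3)
H(V) = 0 (H(V) = (0*(-5))*(-3) = 0*(-3) = 0)
(H(sqrt(0 + 6*1)) + 119)*(-52) = (0 + 119)*(-52) = 119*(-52) = -6188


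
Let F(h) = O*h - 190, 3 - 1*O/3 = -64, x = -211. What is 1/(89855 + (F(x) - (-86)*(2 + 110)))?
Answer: 1/56886 ≈ 1.7579e-5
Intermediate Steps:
O = 201 (O = 9 - 3*(-64) = 9 + 192 = 201)
F(h) = -190 + 201*h (F(h) = 201*h - 190 = -190 + 201*h)
1/(89855 + (F(x) - (-86)*(2 + 110))) = 1/(89855 + ((-190 + 201*(-211)) - (-86)*(2 + 110))) = 1/(89855 + ((-190 - 42411) - (-86)*112)) = 1/(89855 + (-42601 - 1*(-9632))) = 1/(89855 + (-42601 + 9632)) = 1/(89855 - 32969) = 1/56886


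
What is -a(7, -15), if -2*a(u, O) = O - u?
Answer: -11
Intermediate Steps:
a(u, O) = u/2 - O/2 (a(u, O) = -(O - u)/2 = u/2 - O/2)
-a(7, -15) = -((1/2)*7 - 1/2*(-15)) = -(7/2 + 15/2) = -1*11 = -11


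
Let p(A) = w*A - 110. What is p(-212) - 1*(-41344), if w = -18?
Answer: 45050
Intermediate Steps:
p(A) = -110 - 18*A (p(A) = -18*A - 110 = -110 - 18*A)
p(-212) - 1*(-41344) = (-110 - 18*(-212)) - 1*(-41344) = (-110 + 3816) + 41344 = 3706 + 41344 = 45050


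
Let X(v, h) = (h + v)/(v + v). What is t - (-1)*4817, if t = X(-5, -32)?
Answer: 48207/10 ≈ 4820.7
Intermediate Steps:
X(v, h) = (h + v)/(2*v) (X(v, h) = (h + v)/((2*v)) = (h + v)*(1/(2*v)) = (h + v)/(2*v))
t = 37/10 (t = (1/2)*(-32 - 5)/(-5) = (1/2)*(-1/5)*(-37) = 37/10 ≈ 3.7000)
t - (-1)*4817 = 37/10 - (-1)*4817 = 37/10 - 1*(-4817) = 37/10 + 4817 = 48207/10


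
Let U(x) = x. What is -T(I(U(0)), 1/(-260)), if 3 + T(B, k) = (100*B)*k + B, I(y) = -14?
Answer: 151/13 ≈ 11.615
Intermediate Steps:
T(B, k) = -3 + B + 100*B*k (T(B, k) = -3 + ((100*B)*k + B) = -3 + (100*B*k + B) = -3 + (B + 100*B*k) = -3 + B + 100*B*k)
-T(I(U(0)), 1/(-260)) = -(-3 - 14 + 100*(-14)/(-260)) = -(-3 - 14 + 100*(-14)*(-1/260)) = -(-3 - 14 + 70/13) = -1*(-151/13) = 151/13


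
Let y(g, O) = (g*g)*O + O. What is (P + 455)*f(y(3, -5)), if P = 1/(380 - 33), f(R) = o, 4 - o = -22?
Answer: 4105036/347 ≈ 11830.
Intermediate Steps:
y(g, O) = O + O*g² (y(g, O) = g²*O + O = O*g² + O = O + O*g²)
o = 26 (o = 4 - 1*(-22) = 4 + 22 = 26)
f(R) = 26
P = 1/347 ≈ 0.0028818
(P + 455)*f(y(3, -5)) = (1/347 + 455)*26 = (157886/347)*26 = 4105036/347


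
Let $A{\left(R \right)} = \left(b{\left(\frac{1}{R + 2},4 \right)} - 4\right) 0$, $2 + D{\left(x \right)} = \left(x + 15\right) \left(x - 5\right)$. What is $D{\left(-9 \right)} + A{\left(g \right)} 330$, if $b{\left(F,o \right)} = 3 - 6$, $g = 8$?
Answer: $-86$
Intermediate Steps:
$b{\left(F,o \right)} = -3$ ($b{\left(F,o \right)} = 3 - 6 = -3$)
$D{\left(x \right)} = -2 + \left(-5 + x\right) \left(15 + x\right)$ ($D{\left(x \right)} = -2 + \left(x + 15\right) \left(x - 5\right) = -2 + \left(15 + x\right) \left(-5 + x\right) = -2 + \left(-5 + x\right) \left(15 + x\right)$)
$A{\left(R \right)} = 0$ ($A{\left(R \right)} = \left(-3 - 4\right) 0 = \left(-7\right) 0 = 0$)
$D{\left(-9 \right)} + A{\left(g \right)} 330 = \left(-77 + \left(-9\right)^{2} + 10 \left(-9\right)\right) + 0 \cdot 330 = \left(-77 + 81 - 90\right) + 0 = -86 + 0 = -86$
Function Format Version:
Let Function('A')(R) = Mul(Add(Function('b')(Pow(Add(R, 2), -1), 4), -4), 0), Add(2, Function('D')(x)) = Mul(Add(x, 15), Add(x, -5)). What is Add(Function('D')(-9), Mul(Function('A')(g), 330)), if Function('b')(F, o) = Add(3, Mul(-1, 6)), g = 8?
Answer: -86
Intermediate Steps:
Function('b')(F, o) = -3 (Function('b')(F, o) = Add(3, -6) = -3)
Function('D')(x) = Add(-2, Mul(Add(-5, x), Add(15, x))) (Function('D')(x) = Add(-2, Mul(Add(x, 15), Add(x, -5))) = Add(-2, Mul(Add(15, x), Add(-5, x))) = Add(-2, Mul(Add(-5, x), Add(15, x))))
Function('A')(R) = 0 (Function('A')(R) = Mul(Add(-3, -4), 0) = Mul(-7, 0) = 0)
Add(Function('D')(-9), Mul(Function('A')(g), 330)) = Add(Add(-77, Pow(-9, 2), Mul(10, -9)), Mul(0, 330)) = Add(Add(-77, 81, -90), 0) = Add(-86, 0) = -86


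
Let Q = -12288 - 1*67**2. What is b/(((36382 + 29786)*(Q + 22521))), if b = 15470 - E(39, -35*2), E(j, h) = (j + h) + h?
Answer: 15571/380068992 ≈ 4.0969e-5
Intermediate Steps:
Q = -16777 (Q = -12288 - 1*4489 = -12288 - 4489 = -16777)
E(j, h) = j + 2*h (E(j, h) = (h + j) + h = j + 2*h)
b = 15571 (b = 15470 - (39 + 2*(-35*2)) = 15470 - (39 + 2*(-70)) = 15470 - (39 - 140) = 15470 - 1*(-101) = 15470 + 101 = 15571)
b/(((36382 + 29786)*(Q + 22521))) = 15571/(((36382 + 29786)*(-16777 + 22521))) = 15571/((66168*5744)) = 15571/380068992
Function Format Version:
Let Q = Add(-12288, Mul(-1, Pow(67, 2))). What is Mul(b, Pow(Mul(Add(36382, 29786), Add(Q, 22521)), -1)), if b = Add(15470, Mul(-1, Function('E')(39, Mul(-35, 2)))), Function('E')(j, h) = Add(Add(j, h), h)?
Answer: Rational(15571, 380068992) ≈ 4.0969e-5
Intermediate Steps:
Q = -16777 (Q = Add(-12288, Mul(-1, 4489)) = Add(-12288, -4489) = -16777)
Function('E')(j, h) = Add(j, Mul(2, h)) (Function('E')(j, h) = Add(Add(h, j), h) = Add(j, Mul(2, h)))
b = 15571 (b = Add(15470, Mul(-1, Add(39, Mul(2, Mul(-35, 2))))) = Add(15470, Mul(-1, Add(39, Mul(2, -70)))) = Add(15470, Mul(-1, Add(39, -140))) = Add(15470, Mul(-1, -101)) = Add(15470, 101) = 15571)
Mul(b, Pow(Mul(Add(36382, 29786), Add(Q, 22521)), -1)) = Mul(15571, Pow(Mul(Add(36382, 29786), Add(-16777, 22521)), -1)) = Mul(15571, Pow(Mul(66168, 5744), -1)) = Mul(15571, Pow(380068992, -1)) = Mul(15571, Rational(1, 380068992)) = Rational(15571, 380068992)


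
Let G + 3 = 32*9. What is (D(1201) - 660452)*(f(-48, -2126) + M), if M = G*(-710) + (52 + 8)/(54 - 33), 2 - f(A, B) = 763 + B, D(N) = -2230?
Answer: 932310738750/7 ≈ 1.3319e+11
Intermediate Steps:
f(A, B) = -761 - B (f(A, B) = 2 - (763 + B) = 2 + (-763 - B) = -761 - B)
G = 285 (G = -3 + 32*9 = -3 + 288 = 285)
M = -1416430/7 (M = 285*(-710) + (52 + 8)/(54 - 33) = -202350 + 60/21 = -202350 + 60*(1/21) = -202350 + 20/7 = -1416430/7 ≈ -2.0235e+5)
(D(1201) - 660452)*(f(-48, -2126) + M) = (-2230 - 660452)*((-761 - 1*(-2126)) - 1416430/7) = -662682*((-761 + 2126) - 1416430/7) = -662682*(1365 - 1416430/7) = -662682*(-1406875/7) = 932310738750/7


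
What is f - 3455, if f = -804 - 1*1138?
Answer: -5397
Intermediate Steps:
f = -1942 (f = -804 - 1138 = -1942)
f - 3455 = -1942 - 3455 = -5397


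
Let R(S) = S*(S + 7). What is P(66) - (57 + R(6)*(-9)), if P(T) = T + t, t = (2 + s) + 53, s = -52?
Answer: 714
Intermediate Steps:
R(S) = S*(7 + S)
t = 3 (t = (2 - 52) + 53 = -50 + 53 = 3)
P(T) = 3 + T (P(T) = T + 3 = 3 + T)
P(66) - (57 + R(6)*(-9)) = (3 + 66) - (57 + (6*(7 + 6))*(-9)) = 69 - (57 + (6*13)*(-9)) = 69 - (57 + 78*(-9)) = 69 - (57 - 702) = 69 - 1*(-645) = 69 + 645 = 714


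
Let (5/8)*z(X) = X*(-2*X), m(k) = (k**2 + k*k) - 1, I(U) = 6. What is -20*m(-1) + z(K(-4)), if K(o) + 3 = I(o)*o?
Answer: -11764/5 ≈ -2352.8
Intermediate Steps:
m(k) = -1 + 2*k**2 (m(k) = (k**2 + k**2) - 1 = 2*k**2 - 1 = -1 + 2*k**2)
K(o) = -3 + 6*o
z(X) = -16*X**2/5 (z(X) = 8*(X*(-2*X))/5 = 8*(-2*X**2)/5 = -16*X**2/5)
-20*m(-1) + z(K(-4)) = -20*(-1 + 2*(-1)**2) - 16*(-3 + 6*(-4))**2/5 = -20*(-1 + 2*1) - 16*(-3 - 24)**2/5 = -20*(-1 + 2) - 16/5*(-27)**2 = -20*1 - 16/5*729 = -20 - 11664/5 = -11764/5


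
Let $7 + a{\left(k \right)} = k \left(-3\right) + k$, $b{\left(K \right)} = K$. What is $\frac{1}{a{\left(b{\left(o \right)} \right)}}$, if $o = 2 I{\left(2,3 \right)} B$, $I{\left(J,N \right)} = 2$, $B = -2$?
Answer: $\frac{1}{9} \approx 0.11111$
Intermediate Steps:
$o = -8$ ($o = 2 \cdot 2 \left(-2\right) = 2 \left(-4\right) = -8$)
$a{\left(k \right)} = -7 - 2 k$ ($a{\left(k \right)} = -7 + \left(k \left(-3\right) + k\right) = -7 + \left(- 3 k + k\right) = -7 - 2 k$)
$\frac{1}{a{\left(b{\left(o \right)} \right)}} = \frac{1}{-7 - -16} = \frac{1}{-7 + 16} = \frac{1}{9}$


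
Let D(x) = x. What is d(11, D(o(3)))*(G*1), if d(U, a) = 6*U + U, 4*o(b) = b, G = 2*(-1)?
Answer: -154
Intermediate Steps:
G = -2
o(b) = b/4
d(U, a) = 7*U
d(11, D(o(3)))*(G*1) = (7*11)*(-2*1) = 77*(-2) = -154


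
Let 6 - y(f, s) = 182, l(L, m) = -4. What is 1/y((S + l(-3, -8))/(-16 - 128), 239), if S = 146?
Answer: -1/176 ≈ -0.0056818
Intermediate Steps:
y(f, s) = -176 (y(f, s) = 6 - 1*182 = 6 - 182 = -176)
1/y((S + l(-3, -8))/(-16 - 128), 239) = 1/(-176) = -1/176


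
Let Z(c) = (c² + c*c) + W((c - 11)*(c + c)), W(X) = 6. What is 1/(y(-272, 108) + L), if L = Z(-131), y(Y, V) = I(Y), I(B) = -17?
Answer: 1/34311 ≈ 2.9145e-5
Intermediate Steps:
y(Y, V) = -17
Z(c) = 6 + 2*c² (Z(c) = (c² + c*c) + 6 = (c² + c²) + 6 = 2*c² + 6 = 6 + 2*c²)
L = 34328 (L = 6 + 2*(-131)² = 6 + 2*17161 = 6 + 34322 = 34328)
1/(y(-272, 108) + L) = 1/(-17 + 34328) = 1/34311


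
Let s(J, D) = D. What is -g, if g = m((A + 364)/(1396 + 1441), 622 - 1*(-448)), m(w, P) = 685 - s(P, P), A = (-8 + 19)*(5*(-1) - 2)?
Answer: 385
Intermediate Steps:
A = -77 (A = 11*(-5 - 2) = 11*(-7) = -77)
m(w, P) = 685 - P
g = -385 (g = 685 - (622 - 1*(-448)) = 685 - (622 + 448) = 685 - 1*1070 = 685 - 1070 = -385)
-g = -1*(-385) = 385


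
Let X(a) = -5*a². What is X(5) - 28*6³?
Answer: -6173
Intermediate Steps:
X(5) - 28*6³ = -5*5² - 28*6³ = -5*25 - 28*216 = -125 - 6048 = -6173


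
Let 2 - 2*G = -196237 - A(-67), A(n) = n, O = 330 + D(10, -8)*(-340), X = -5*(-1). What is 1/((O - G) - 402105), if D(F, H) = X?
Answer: -1/501561 ≈ -1.9938e-6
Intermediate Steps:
X = 5
D(F, H) = 5
O = -1370 (O = 330 + 5*(-340) = 330 - 1700 = -1370)
G = 98086 (G = 1 - (-196237 - 1*(-67))/2 = 1 - (-196237 + 67)/2 = 1 - ½*(-196170) = 1 + 98085 = 98086)
1/((O - G) - 402105) = 1/((-1370 - 1*98086) - 402105) = 1/((-1370 - 98086) - 402105) = 1/(-99456 - 402105) = 1/(-501561) = -1/501561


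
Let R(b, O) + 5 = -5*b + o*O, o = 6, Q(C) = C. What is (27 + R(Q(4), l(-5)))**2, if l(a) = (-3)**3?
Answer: 25600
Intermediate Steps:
l(a) = -27
R(b, O) = -5 - 5*b + 6*O (R(b, O) = -5 + (-5*b + 6*O) = -5 - 5*b + 6*O)
(27 + R(Q(4), l(-5)))**2 = (27 + (-5 - 5*4 + 6*(-27)))**2 = (27 + (-5 - 20 - 162))**2 = (27 - 187)**2 = (-160)**2 = 25600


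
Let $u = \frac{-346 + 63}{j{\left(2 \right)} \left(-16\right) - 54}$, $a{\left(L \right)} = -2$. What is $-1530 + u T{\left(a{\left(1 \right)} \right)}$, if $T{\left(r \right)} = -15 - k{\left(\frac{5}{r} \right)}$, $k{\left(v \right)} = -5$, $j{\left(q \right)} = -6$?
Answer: $- \frac{30715}{21} \approx -1462.6$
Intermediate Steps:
$u = - \frac{283}{42}$ ($u = \frac{-346 + 63}{\left(-6\right) \left(-16\right) - 54} = - \frac{283}{96 - 54} = - \frac{283}{42} \approx -6.7381$)
$T{\left(r \right)} = -10$ ($T{\left(r \right)} = -15 - -5 = -15 + 5 = -10$)
$-1530 + u T{\left(a{\left(1 \right)} \right)} = -1530 - - \frac{1415}{21} = -1530 + \frac{1415}{21} = - \frac{30715}{21}$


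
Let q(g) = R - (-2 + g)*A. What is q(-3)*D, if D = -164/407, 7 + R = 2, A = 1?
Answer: 0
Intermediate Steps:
R = -5 (R = -7 + 2 = -5)
q(g) = -3 - g (q(g) = -5 - (-2 + g) = -5 + (2 - g) = -3 - g)
D = -164/407 (D = -164*1/407 = -164/407 ≈ -0.40295)
q(-3)*D = (-3 - 1*(-3))*(-164/407) = (-3 + 3)*(-164/407) = 0*(-164/407) = 0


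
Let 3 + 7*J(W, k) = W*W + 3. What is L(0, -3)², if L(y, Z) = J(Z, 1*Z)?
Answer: 81/49 ≈ 1.6531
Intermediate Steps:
J(W, k) = W²/7 (J(W, k) = -3/7 + (W*W + 3)/7 = -3/7 + (W² + 3)/7 = -3/7 + (3 + W²)/7 = -3/7 + (3/7 + W²/7) = W²/7)
L(y, Z) = Z²/7
L(0, -3)² = ((⅐)*(-3)²)² = ((⅐)*9)² = (9/7)² = 81/49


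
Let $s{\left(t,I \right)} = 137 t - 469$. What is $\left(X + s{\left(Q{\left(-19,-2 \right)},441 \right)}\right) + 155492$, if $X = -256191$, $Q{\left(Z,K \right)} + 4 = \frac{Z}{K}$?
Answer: $- \frac{200829}{2} \approx -1.0041 \cdot 10^{5}$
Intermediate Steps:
$Q{\left(Z,K \right)} = -4 + \frac{Z}{K}$
$s{\left(t,I \right)} = -469 + 137 t$
$\left(X + s{\left(Q{\left(-19,-2 \right)},441 \right)}\right) + 155492 = \left(-256191 - \left(469 - 137 \left(-4 - \frac{19}{-2}\right)\right)\right) + 155492 = \left(-256191 - \left(469 - 137 \left(-4 - - \frac{19}{2}\right)\right)\right) + 155492 = \left(-256191 - \left(469 - 137 \left(-4 + \frac{19}{2}\right)\right)\right) + 155492 = \left(-256191 + \left(-469 + 137 \cdot \frac{11}{2}\right)\right) + 155492 = \left(-256191 + \left(-469 + \frac{1507}{2}\right)\right) + 155492 = \left(-256191 + \frac{569}{2}\right) + 155492 = - \frac{511813}{2} + 155492 = - \frac{200829}{2}$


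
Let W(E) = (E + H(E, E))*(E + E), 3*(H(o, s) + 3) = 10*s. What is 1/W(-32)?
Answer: 3/27200 ≈ 0.00011029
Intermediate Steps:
H(o, s) = -3 + 10*s/3 (H(o, s) = -3 + (10*s)/3 = -3 + 10*s/3)
W(E) = 2*E*(-3 + 13*E/3) (W(E) = (E + (-3 + 10*E/3))*(E + E) = (-3 + 13*E/3)*(2*E) = 2*E*(-3 + 13*E/3))
1/W(-32) = 1/((⅔)*(-32)*(-9 + 13*(-32))) = 1/((⅔)*(-32)*(-9 - 416)) = 1/((⅔)*(-32)*(-425)) = 1/(27200/3) = 3/27200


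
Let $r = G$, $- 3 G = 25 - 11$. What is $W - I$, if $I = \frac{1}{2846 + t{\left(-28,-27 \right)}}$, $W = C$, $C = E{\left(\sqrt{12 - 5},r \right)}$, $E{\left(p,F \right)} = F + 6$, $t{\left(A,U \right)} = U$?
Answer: $\frac{11273}{8457} \approx 1.333$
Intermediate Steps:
$G = - \frac{14}{3}$ ($G = - \frac{25 - 11}{3} = \left(- \frac{1}{3}\right) 14 = - \frac{14}{3} \approx -4.6667$)
$r = - \frac{14}{3} \approx -4.6667$
$E{\left(p,F \right)} = 6 + F$
$C = \frac{4}{3}$ ($C = 6 - \frac{14}{3} = \frac{4}{3} \approx 1.3333$)
$W = \frac{4}{3} \approx 1.3333$
$I = \frac{1}{2819}$ ($I = \frac{1}{2846 - 27} = \frac{1}{2819} \approx 0.00035474$)
$W - I = \frac{4}{3} - \frac{1}{2819} = \frac{11273}{8457}$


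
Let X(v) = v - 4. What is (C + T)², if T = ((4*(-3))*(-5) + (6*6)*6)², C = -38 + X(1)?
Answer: 5796538225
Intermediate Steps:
X(v) = -4 + v
C = -41 (C = -38 + (-4 + 1) = -38 - 3 = -41)
T = 76176 (T = (-12*(-5) + 36*6)² = (60 + 216)² = 276² = 76176)
(C + T)² = (-41 + 76176)² = 76135² = 5796538225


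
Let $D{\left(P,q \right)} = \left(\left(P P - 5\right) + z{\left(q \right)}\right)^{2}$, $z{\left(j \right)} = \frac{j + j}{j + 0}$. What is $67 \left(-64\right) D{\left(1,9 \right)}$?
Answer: $-17152$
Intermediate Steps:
$z{\left(j \right)} = 2$ ($z{\left(j \right)} = \frac{2 j}{j} = 2$)
$D{\left(P,q \right)} = \left(-3 + P^{2}\right)^{2}$ ($D{\left(P,q \right)} = \left(\left(P P - 5\right) + 2\right)^{2} = \left(\left(P^{2} - 5\right) + 2\right)^{2} = \left(\left(-5 + P^{2}\right) + 2\right)^{2} = \left(-3 + P^{2}\right)^{2}$)
$67 \left(-64\right) D{\left(1,9 \right)} = 67 \left(-64\right) \left(-3 + 1^{2}\right)^{2} = - 4288 \left(-3 + 1\right)^{2} = - 4288 \left(-2\right)^{2} = \left(-4288\right) 4 = -17152$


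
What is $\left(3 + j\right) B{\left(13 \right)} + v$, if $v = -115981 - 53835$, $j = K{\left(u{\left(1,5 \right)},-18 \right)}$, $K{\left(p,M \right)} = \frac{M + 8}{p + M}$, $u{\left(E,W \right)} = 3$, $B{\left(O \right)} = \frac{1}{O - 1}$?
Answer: $- \frac{6113365}{36} \approx -1.6982 \cdot 10^{5}$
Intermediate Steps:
$B{\left(O \right)} = \frac{1}{-1 + O}$
$K{\left(p,M \right)} = \frac{8 + M}{M + p}$
$j = \frac{2}{3}$ ($j = \frac{8 - 18}{-18 + 3} = \frac{1}{-15} \left(-10\right) = \left(- \frac{1}{15}\right) \left(-10\right) = \frac{2}{3} \approx 0.66667$)
$v = -169816$
$\left(3 + j\right) B{\left(13 \right)} + v = \frac{3 + \frac{2}{3}}{-1 + 13} - 169816 = \frac{11}{3 \cdot 12} - 169816 = \frac{11}{3} \cdot \frac{1}{12} - 169816 = \frac{11}{36} - 169816 = - \frac{6113365}{36}$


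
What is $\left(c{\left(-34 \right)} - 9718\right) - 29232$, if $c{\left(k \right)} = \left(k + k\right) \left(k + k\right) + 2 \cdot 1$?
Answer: $-34324$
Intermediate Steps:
$c{\left(k \right)} = 2 + 4 k^{2}$ ($c{\left(k \right)} = 2 k 2 k + 2 = 4 k^{2} + 2 = 2 + 4 k^{2}$)
$\left(c{\left(-34 \right)} - 9718\right) - 29232 = \left(\left(2 + 4 \left(-34\right)^{2}\right) - 9718\right) - 29232 = \left(\left(2 + 4 \cdot 1156\right) - 9718\right) - 29232 = \left(\left(2 + 4624\right) - 9718\right) - 29232 = \left(4626 - 9718\right) - 29232 = -5092 - 29232 = -34324$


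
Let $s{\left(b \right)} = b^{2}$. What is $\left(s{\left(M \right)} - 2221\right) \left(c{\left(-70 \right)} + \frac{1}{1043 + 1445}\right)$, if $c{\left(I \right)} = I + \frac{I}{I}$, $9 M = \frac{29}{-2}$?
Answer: $\frac{123390762973}{806112} \approx 1.5307 \cdot 10^{5}$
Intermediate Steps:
$M = - \frac{29}{18}$ ($M = \frac{29 \frac{1}{-2}}{9} = \frac{29 \left(- \frac{1}{2}\right)}{9} = \frac{1}{9} \left(- \frac{29}{2}\right) = - \frac{29}{18} \approx -1.6111$)
$c{\left(I \right)} = 1 + I$ ($c{\left(I \right)} = I + 1 = 1 + I$)
$\left(s{\left(M \right)} - 2221\right) \left(c{\left(-70 \right)} + \frac{1}{1043 + 1445}\right) = \left(\left(- \frac{29}{18}\right)^{2} - 2221\right) \left(\left(1 - 70\right) + \frac{1}{1043 + 1445}\right) = \left(\frac{841}{324} - 2221\right) \left(-69 + \frac{1}{2488}\right) = - \frac{718763 \left(-69 + \frac{1}{2488}\right)}{324} = \left(- \frac{718763}{324}\right) \left(- \frac{171671}{2488}\right) = \frac{123390762973}{806112}$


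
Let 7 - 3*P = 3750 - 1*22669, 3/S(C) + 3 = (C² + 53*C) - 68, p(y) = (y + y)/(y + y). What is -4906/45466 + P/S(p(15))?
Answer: -7314182963/204597 ≈ -35749.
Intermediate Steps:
p(y) = 1 (p(y) = (2*y)/((2*y)) = (2*y)*(1/(2*y)) = 1)
S(C) = 3/(-71 + C² + 53*C) (S(C) = 3/(-3 + ((C² + 53*C) - 68)) = 3/(-3 + (-68 + C² + 53*C)) = 3/(-71 + C² + 53*C))
P = 18926/3 (P = 7/3 - (3750 - 1*22669)/3 = 7/3 - (3750 - 22669)/3 = 7/3 - ⅓*(-18919) = 7/3 + 18919/3 = 18926/3 ≈ 6308.7)
-4906/45466 + P/S(p(15)) = -4906/45466 + 18926/(3*((3/(-71 + 1² + 53*1)))) = -4906*1/45466 + 18926/(3*((3/(-71 + 1 + 53)))) = -2453/22733 + 18926/(3*((3/(-17)))) = -2453/22733 + 18926/(3*((3*(-1/17)))) = -2453/22733 + 18926/(3*(-3/17)) = -2453/22733 + (18926/3)*(-17/3) = -2453/22733 - 321742/9 = -7314182963/204597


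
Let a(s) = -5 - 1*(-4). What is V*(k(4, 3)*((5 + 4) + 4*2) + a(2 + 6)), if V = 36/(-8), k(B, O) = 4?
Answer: -603/2 ≈ -301.50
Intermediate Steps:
a(s) = -1 (a(s) = -5 + 4 = -1)
V = -9/2 (V = 36*(-1/8) = -9/2 ≈ -4.5000)
V*(k(4, 3)*((5 + 4) + 4*2) + a(2 + 6)) = -9*(4*((5 + 4) + 4*2) - 1)/2 = -9*(4*(9 + 8) - 1)/2 = -9*(4*17 - 1)/2 = -9*(68 - 1)/2 = -9/2*67 = -603/2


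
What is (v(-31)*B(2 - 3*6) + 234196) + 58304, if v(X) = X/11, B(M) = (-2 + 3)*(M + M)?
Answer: 3218492/11 ≈ 2.9259e+5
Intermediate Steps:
B(M) = 2*M (B(M) = 1*(2*M) = 2*M)
v(X) = X/11 (v(X) = X*(1/11) = X/11)
(v(-31)*B(2 - 3*6) + 234196) + 58304 = (((1/11)*(-31))*(2*(2 - 3*6)) + 234196) + 58304 = (-62*(2 - 18)/11 + 234196) + 58304 = (-62*(-16)/11 + 234196) + 58304 = (-31/11*(-32) + 234196) + 58304 = (992/11 + 234196) + 58304 = 2577148/11 + 58304 = 3218492/11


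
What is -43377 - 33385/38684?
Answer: -1678029253/38684 ≈ -43378.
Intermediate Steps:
-43377 - 33385/38684 = -1678029253/38684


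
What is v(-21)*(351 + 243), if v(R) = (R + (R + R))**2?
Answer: 2357586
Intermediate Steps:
v(R) = 9*R**2 (v(R) = (R + 2*R)**2 = (3*R)**2 = 9*R**2)
v(-21)*(351 + 243) = (9*(-21)**2)*(351 + 243) = (9*441)*594 = 3969*594 = 2357586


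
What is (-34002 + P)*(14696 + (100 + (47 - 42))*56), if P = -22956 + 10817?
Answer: -949397216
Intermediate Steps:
P = -12139
(-34002 + P)*(14696 + (100 + (47 - 42))*56) = (-34002 - 12139)*(14696 + (100 + (47 - 42))*56) = -46141*(14696 + (100 + 5)*56) = -46141*(14696 + 105*56) = -46141*(14696 + 5880) = -46141*20576 = -949397216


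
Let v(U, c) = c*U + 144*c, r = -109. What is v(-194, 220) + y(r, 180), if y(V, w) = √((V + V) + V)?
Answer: -11000 + I*√327 ≈ -11000.0 + 18.083*I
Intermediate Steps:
v(U, c) = 144*c + U*c (v(U, c) = U*c + 144*c = 144*c + U*c)
y(V, w) = √3*√V (y(V, w) = √(2*V + V) = √(3*V) = √3*√V)
v(-194, 220) + y(r, 180) = 220*(144 - 194) + √3*√(-109) = 220*(-50) + √3*(I*√109) = -11000 + I*√327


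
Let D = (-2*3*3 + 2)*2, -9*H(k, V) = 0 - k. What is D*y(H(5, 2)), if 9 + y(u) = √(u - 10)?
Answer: 288 - 32*I*√85/3 ≈ 288.0 - 98.342*I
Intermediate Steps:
H(k, V) = k/9 (H(k, V) = -(0 - k)/9 = -(-1)*k/9 = k/9)
y(u) = -9 + √(-10 + u) (y(u) = -9 + √(u - 10) = -9 + √(-10 + u))
D = -32 (D = (-6*3 + 2)*2 = (-18 + 2)*2 = -16*2 = -32)
D*y(H(5, 2)) = -32*(-9 + √(-10 + (⅑)*5)) = -32*(-9 + √(-10 + 5/9)) = -32*(-9 + √(-85/9)) = -32*(-9 + I*√85/3) = 288 - 32*I*√85/3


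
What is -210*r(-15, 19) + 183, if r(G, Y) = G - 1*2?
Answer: 3753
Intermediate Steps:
r(G, Y) = -2 + G (r(G, Y) = G - 2 = -2 + G)
-210*r(-15, 19) + 183 = -210*(-2 - 15) + 183 = -210*(-17) + 183 = 3570 + 183 = 3753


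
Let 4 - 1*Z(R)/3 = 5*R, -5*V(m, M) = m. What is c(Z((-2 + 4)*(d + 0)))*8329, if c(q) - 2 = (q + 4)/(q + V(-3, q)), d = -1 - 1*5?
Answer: 24204074/963 ≈ 25134.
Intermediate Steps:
d = -6 (d = -1 - 5 = -6)
V(m, M) = -m/5
Z(R) = 12 - 15*R
c(q) = 2 + (4 + q)/(3/5 + q) (c(q) = 2 + (q + 4)/(q - 1/5*(-3)) = 2 + (4 + q)/(q + 3/5) = 2 + (4 + q)/(3/5 + q))
c(Z((-2 + 4)*(d + 0)))*8329 = ((26 + 15*(12 - 15*(-2 + 4)*(-6 + 0)))/(3 + 5*(12 - 15*(-2 + 4)*(-6 + 0))))*8329 = ((26 + 15*(12 - 30*(-6)))/(3 + 5*(12 - 30*(-6))))*8329 = ((26 + 15*(12 - 15*(-12)))/(3 + 5*(12 - 15*(-12))))*8329 = ((26 + 15*(12 + 180))/(3 + 5*(12 + 180)))*8329 = ((26 + 15*192)/(3 + 5*192))*8329 = ((26 + 2880)/(3 + 960))*8329 = (2906/963)*8329 = 24204074/963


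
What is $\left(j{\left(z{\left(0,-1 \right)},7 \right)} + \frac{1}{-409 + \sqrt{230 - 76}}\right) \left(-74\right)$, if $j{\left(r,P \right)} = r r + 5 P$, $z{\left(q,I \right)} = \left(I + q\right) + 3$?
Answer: $- \frac{482298256}{167127} + \frac{74 \sqrt{154}}{167127} \approx -2885.8$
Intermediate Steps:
$z{\left(q,I \right)} = 3 + I + q$
$j{\left(r,P \right)} = r^{2} + 5 P$
$\left(j{\left(z{\left(0,-1 \right)},7 \right)} + \frac{1}{-409 + \sqrt{230 - 76}}\right) \left(-74\right) = \left(\left(\left(3 - 1 + 0\right)^{2} + 5 \cdot 7\right) + \frac{1}{-409 + \sqrt{230 - 76}}\right) \left(-74\right) = \left(\left(2^{2} + 35\right) + \frac{1}{-409 + \sqrt{154}}\right) \left(-74\right) = \left(\left(4 + 35\right) + \frac{1}{-409 + \sqrt{154}}\right) \left(-74\right) = \left(39 + \frac{1}{-409 + \sqrt{154}}\right) \left(-74\right) = -2886 - \frac{74}{-409 + \sqrt{154}}$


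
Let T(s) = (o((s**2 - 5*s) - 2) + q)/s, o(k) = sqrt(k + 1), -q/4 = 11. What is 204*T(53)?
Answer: -8976/53 + 204*sqrt(2543)/53 ≈ 24.742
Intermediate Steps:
q = -44 (q = -4*11 = -44)
o(k) = sqrt(1 + k)
T(s) = (-44 + sqrt(-1 + s**2 - 5*s))/s (T(s) = (sqrt(1 + ((s**2 - 5*s) - 2)) - 44)/s = (sqrt(1 + (-2 + s**2 - 5*s)) - 44)/s = (sqrt(-1 + s**2 - 5*s) - 44)/s = (-44 + sqrt(-1 + s**2 - 5*s))/s)
204*T(53) = 204*((-44 + sqrt(-1 + 53**2 - 5*53))/53) = 204*((-44 + sqrt(-1 + 2809 - 265))/53) = 204*((-44 + sqrt(2543))/53) = 204*(-44/53 + sqrt(2543)/53) = -8976/53 + 204*sqrt(2543)/53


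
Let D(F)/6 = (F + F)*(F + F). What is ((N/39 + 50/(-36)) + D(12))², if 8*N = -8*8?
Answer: 653399005561/54756 ≈ 1.1933e+7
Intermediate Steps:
D(F) = 24*F² (D(F) = 6*((F + F)*(F + F)) = 6*((2*F)*(2*F)) = 6*(4*F²) = 24*F²)
N = -8 (N = (-8*8)/8 = (⅛)*(-64) = -8)
((N/39 + 50/(-36)) + D(12))² = ((-8/39 + 50/(-36)) + 24*12²)² = ((-8*1/39 + 50*(-1/36)) + 24*144)² = ((-8/39 - 25/18) + 3456)² = (-373/234 + 3456)² = (808331/234)² = 653399005561/54756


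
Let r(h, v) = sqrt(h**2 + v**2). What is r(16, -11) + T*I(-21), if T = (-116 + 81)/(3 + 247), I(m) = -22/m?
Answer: -11/75 + sqrt(377) ≈ 19.270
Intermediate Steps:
T = -7/50 (T = -35/250 = -35*1/250 = -7/50 ≈ -0.14000)
r(16, -11) + T*I(-21) = sqrt(16**2 + (-11)**2) - (-77)/(25*(-21)) = sqrt(256 + 121) - (-77)*(-1)/(25*21) = sqrt(377) - 7/50*22/21 = sqrt(377) - 11/75 = -11/75 + sqrt(377)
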